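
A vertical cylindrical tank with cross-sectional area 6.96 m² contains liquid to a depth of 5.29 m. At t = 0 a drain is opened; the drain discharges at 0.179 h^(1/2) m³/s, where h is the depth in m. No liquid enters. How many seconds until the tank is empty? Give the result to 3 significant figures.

With no inflow, A dh/dt = −0.179 √h.
Separate and integrate: 2(√h − √h₀) = −(0.179/A) t.
Set h = 0: 2√h₀ = (0.179/A) t_empty ⇒ t_empty = 2A√h₀/0.179.
t_empty = 2·6.96·√5.29/0.179 = 13.920·2.3000/0.179 = 178.86 s.

179 s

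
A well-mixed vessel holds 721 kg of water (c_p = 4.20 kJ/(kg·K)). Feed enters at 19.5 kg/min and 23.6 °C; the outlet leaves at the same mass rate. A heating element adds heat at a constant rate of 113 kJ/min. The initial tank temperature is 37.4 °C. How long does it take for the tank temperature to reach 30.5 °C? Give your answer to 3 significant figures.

30.0 min

Heat balance on the well-mixed liquid: M c_p dT/dt = ṁ c_p (T_in − T) + 113.
τ = M/ṁ = 36.974 min; T_ss = T_in + Q̇/(ṁ c_p) = 24.980 °C.
T(t) = T_ss + (T₀ − T_ss) e^(−t/τ). Set T = 30.5:
e^(−t/τ) = (30.5 − 24.980)/(37.4 − 24.980) = 0.44446
t = −36.974 · ln(0.44446) = 29.983 min.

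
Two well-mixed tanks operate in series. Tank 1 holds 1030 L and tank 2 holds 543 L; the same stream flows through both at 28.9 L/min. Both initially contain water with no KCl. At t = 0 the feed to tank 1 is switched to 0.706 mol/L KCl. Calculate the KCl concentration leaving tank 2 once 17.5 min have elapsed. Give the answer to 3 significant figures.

0.102 mol/L

Time constants: τᵢ = Vᵢ/Q for each well-mixed tank.
τ₁ = 1030/28.9 = 35.640 min; τ₂ = 543/28.9 = 18.789 min.
Solving the cascade with C₁(0)=C₂(0)=0 gives C₂(t) = C_in[1 − (τ₁ e^(−t/τ₁) − τ₂ e^(−t/τ₂))/(τ₁ − τ₂)].
At t = 17.5: e^(−t/τ₁) = 0.61200, e^(−t/τ₂) = 0.39400.
C₂ = 0.706·[1 − (35.640·0.61200 − 18.789·0.39400)/(16.851)] = 0.706·0.14493 = 0.10232 mol/L.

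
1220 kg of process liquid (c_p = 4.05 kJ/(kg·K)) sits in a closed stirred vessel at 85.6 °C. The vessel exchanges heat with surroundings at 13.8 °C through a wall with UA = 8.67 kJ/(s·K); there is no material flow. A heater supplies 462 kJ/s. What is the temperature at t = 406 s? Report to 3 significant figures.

76.2 °C

First-law balance (no shaft work): M c_p dT/dt = −UA(T − T_amb) + Q̇.
dT/dt = (T_ss − T)/τ with T_ss = T_amb + Q̇/UA = 13.8 + 462/8.67 = 67.087 °C, τ = M c_p/UA = 1220·4.05/8.67 = 569.90 s.
Solution: T(t) = T_ss + (T₀ − T_ss) e^(−t/τ).
T(406) = 67.087 + (18.513)·0.49046 = 76.167 °C.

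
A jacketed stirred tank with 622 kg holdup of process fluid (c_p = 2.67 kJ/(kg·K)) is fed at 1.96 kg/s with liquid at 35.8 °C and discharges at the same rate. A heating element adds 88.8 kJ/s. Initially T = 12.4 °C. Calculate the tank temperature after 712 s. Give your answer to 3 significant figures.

48.5 °C

Unsteady energy balance on the tank contents: M c_p dT/dt = ṁ c_p (T_in − T) + 88.8.
τ = M/ṁ = 317.35 s; T_ss = T_in + Q̇/(ṁ c_p) = 35.8 + 88.8/(1.96·2.67) = 52.769 °C.
This is linear first-order; T(t) = T_ss + (T₀ − T_ss) e^(−t/τ).
T(712) = 52.769 + (-40.369)·e^(−712/317.35) = 52.769 + (-40.369)·0.10608 = 48.486 °C.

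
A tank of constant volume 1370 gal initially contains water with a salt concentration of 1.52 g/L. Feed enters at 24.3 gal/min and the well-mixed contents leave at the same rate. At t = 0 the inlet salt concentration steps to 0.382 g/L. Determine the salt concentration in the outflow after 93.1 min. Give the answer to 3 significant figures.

0.600 g/L

Transient balance on the dissolved component: V dC/dt = Q(C_in − C).
Rewrite as dC/dt + C/τ = C_in/τ, τ = V/Q = 56.379 min.
This is linear first-order; C(t) = C_in + (C₀ − C_in) e^(−t/τ).
C(93.1) = 0.382 + (1.52 − 0.382)·e^(−93.1/56.379) = 0.382 + (1.1380)·0.19179 = 0.60026 g/L.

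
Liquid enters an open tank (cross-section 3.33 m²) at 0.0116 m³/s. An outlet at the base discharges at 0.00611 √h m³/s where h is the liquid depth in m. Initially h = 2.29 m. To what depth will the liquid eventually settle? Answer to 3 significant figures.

Accumulation of liquid (constant cross-section A): A dh/dt = Q_in − 0.00611 √h. At steady state dh/dt = 0:
Q_in = 0.00611 √h_ss ⇒ √h_ss = 0.0116/0.00611 = 1.8985.
h_ss = 1.8985² = 3.6044 m. (Since h₀ = 2.29 m < h_ss, the level will rise toward this value.)

3.60 m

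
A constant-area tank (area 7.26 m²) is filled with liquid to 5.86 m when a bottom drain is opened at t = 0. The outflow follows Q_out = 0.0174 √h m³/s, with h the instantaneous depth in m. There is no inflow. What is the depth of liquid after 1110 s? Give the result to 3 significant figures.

1.19 m

A dh/dt = −Q_out = −0.0174 √h.
∫ h^(−1/2) dh = −(0.0174/A) ∫ dt, giving 2√h = 2√h₀ − (0.0174/A) t.
√h = √5.86 − 0.0174·1110/(2·7.26) = 2.4207 − 1.3302 = 1.0906.
h = 1.0906² = 1.1894 m.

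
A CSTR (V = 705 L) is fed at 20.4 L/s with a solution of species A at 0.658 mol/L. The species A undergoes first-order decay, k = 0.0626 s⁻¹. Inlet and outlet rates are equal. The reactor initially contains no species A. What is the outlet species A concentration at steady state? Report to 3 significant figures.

0.208 mol/L

Accumulation = in − out − consumed: V dC/dt = Q C_in − Q C − k V C.
Steady state (dC/dt = 0): C_ss = Q C_in/(Q + kV) = C_in/(1 + kV/Q).
C_ss = 20.4·0.658/(20.4 + 0.0626·705) = 13.423/64.533 = 0.20801 mol/L.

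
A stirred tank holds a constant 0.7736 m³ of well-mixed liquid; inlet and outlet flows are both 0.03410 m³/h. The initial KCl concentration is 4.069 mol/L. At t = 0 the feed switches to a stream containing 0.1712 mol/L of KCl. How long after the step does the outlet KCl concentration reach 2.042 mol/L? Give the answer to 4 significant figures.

Accumulation = in − out for the solute gives V dC/dt = Q(C_in − C), so τ = V/Q = 22.6862 h.
C(t) = C_in + (C₀ − C_in) e^(−t/τ). Set C = 2.042 and solve for t:
e^(−t/τ) = (C − C_in)/(C₀ − C_in) = (2.042 − 0.1712)/(4.069 − 0.1712) = 0.479963
t = −τ ln(…) = 22.6862 × 0.734046 = 16.6527 h.

16.65 h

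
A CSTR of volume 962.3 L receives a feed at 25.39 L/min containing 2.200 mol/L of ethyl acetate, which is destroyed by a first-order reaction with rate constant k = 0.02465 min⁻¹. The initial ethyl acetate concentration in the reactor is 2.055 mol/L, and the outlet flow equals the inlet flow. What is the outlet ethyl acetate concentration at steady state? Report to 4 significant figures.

V dC/dt = Q(C_in − C) − k V C.
At steady state: 0 = Q C_in − (Q + kV) C_ss, so C_ss = Q C_in/(Q + kV).
C_ss = 25.39·2.200/(25.39 + 0.02465·962.3) = 55.8580/49.1107 = 1.13739 mol/L.

1.137 mol/L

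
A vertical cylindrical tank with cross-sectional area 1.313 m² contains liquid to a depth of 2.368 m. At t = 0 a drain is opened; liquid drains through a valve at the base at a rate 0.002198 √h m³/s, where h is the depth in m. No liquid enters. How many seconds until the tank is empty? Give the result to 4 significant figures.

A dh/dt = −Q_out = −0.002198 √h.
This is separable: 2 d(√h)/dt = −0.002198/A, so √h = √h₀ − (0.002198/(2A)) t.
Set h = 0: 2√h₀ = (0.002198/A) t_empty ⇒ t_empty = 2A√h₀/0.002198.
t_empty = 2·1.313·√2.368/0.002198 = 2.62600·1.53883/0.002198 = 1838.48 s.

1838 s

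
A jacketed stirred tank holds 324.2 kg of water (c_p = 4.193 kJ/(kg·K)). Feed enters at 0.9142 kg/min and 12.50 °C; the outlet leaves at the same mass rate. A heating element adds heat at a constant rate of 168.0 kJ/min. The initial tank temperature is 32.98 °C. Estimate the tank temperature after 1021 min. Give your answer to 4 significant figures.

55.02 °C

Unsteady energy balance on the tank contents: M c_p dT/dt = ṁ c_p (T_in − T) + 168.0.
τ = M/ṁ = 354.627 min; T_ss = T_in + Q̇/(ṁ c_p) = 12.50 + 168.0/(0.9142·4.193) = 56.3271 °C.
Solution: T(t) = T_ss + (T₀ − T_ss) e^(−t/τ).
T(1021) = 56.3271 + (-23.3471)·e^(−1021/354.627) = 56.3271 + (-23.3471)·0.0561864 = 55.0154 °C.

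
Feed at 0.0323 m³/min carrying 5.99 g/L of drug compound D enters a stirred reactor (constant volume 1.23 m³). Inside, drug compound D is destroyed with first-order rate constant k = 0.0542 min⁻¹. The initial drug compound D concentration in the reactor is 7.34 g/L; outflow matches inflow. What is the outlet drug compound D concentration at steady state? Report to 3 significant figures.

Species balance: V dC/dt = Q C_in − Q C − k V C.
Steady state (dC/dt = 0): C_ss = Q C_in/(Q + kV) = C_in/(1 + kV/Q).
C_ss = 0.0323·5.99/(0.0323 + 0.0542·1.23) = 0.19348/0.098966 = 1.9550 g/L.

1.95 g/L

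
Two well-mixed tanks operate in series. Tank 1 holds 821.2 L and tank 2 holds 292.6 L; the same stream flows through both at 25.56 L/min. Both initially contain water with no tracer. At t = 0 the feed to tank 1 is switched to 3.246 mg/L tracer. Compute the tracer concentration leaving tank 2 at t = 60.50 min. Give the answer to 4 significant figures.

Species balance on tank i: dCᵢ/dt = (Cᵢ₋₁ − Cᵢ)/τᵢ with τᵢ = Vᵢ/Q.
τ₁ = 821.2/25.56 = 32.1283 min; τ₂ = 292.6/25.56 = 11.4476 min.
Tank 1: C₁ = C_in(1 − e^(−t/τ₁)). Tank 2 (τ₁ ≠ τ₂): C₂ = C_in[1 − (τ₁ e^(−t/τ₁) − τ₂ e^(−t/τ₂))/(τ₁ − τ₂)].
At t = 60.50: e^(−t/τ₁) = 0.152122, e^(−t/τ₂) = 0.00506722.
C₂ = 3.246·[1 − (32.1283·0.152122 − 11.4476·0.00506722)/(20.6808)] = 3.246·0.766478 = 2.48799 mg/L.

2.488 mg/L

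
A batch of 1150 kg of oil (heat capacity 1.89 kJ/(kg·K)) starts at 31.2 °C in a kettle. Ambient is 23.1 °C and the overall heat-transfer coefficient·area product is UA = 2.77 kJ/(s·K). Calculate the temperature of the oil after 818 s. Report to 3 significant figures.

M c_p dT/dt = −UA(T − T_amb).
dT/dt = (T_ss − T)/τ with T_ss = T_amb = 23.100 °C, τ = M c_p/UA = 1150·1.89/2.77 = 784.66 s.
Integrating: T(t) = T_ss + (T₀ − T_ss) e^(−t/τ).
T(818) = 23.100 + (8.1000)·0.35257 = 25.956 °C.

26.0 °C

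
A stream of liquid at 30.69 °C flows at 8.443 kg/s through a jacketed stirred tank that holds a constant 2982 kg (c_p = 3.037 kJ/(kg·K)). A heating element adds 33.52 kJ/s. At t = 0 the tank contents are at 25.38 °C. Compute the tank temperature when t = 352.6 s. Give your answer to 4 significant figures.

M c_p dT/dt = ṁ c_p (T_in − T) + Q̇.
τ = M/ṁ = 353.192 s; T_ss = T_in + Q̇/(ṁ c_p) = 30.69 + 33.52/(8.443·3.037) = 31.9973 °C.
Solution: T(t) = T_ss + (T₀ − T_ss) e^(−t/τ).
T(352.6) = 31.9973 + (-6.61726)·e^(−352.6/353.192) = 31.9973 + (-6.61726)·0.368497 = 29.5588 °C.

29.56 °C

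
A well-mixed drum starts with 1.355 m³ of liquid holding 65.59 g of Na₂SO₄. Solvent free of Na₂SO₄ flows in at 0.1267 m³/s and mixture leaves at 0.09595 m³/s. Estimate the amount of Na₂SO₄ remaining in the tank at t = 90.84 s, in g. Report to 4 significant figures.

1.998 g

Let m(t) be the amount of Na₂SO₄. Volume: V(t) = V₀ + (Q_in − Q_out) t = 1.355 + 0.0307500 t; V(90.84) = 4.14833 m³.
Solute balance: dm/dt = 0 − Q_out C = −Q_out m/V(t).
Separate: dm/m = −Q_out dt/V(t) ⇒ ln(m/m₀) = −(Q_out/(Q_in−Q_out)) ln(V/V₀).
m = m₀ (V₀/V)^(Q_out/(Q_in−Q_out)) = 65.59 × (1.355/4.14833)^(3.12033) = 1.99786 g.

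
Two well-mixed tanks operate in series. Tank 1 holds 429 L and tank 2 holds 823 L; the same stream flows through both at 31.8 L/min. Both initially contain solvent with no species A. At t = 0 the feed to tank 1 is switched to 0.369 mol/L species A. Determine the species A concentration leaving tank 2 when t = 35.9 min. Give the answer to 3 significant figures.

0.205 mol/L

Each tank obeys Vᵢ dCᵢ/dt = Q(Cᵢ₋₁ − Cᵢ), so τᵢ = Vᵢ/Q.
τ₁ = 429/31.8 = 13.491 min; τ₂ = 823/31.8 = 25.881 min.
Solving the cascade with C₁(0)=C₂(0)=0 gives C₂(t) = C_in[1 − (τ₁ e^(−t/τ₁) − τ₂ e^(−t/τ₂))/(τ₁ − τ₂)].
At t = 35.9: e^(−t/τ₁) = 0.069870, e^(−t/τ₂) = 0.24979.
C₂ = 0.369·[1 − (13.491·0.069870 − 25.881·0.24979)/(-12.390)] = 0.369·0.55431 = 0.20454 mol/L.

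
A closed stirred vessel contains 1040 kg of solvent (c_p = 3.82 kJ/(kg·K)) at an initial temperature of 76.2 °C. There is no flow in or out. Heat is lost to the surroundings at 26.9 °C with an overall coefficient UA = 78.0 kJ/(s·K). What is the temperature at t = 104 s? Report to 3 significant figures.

33.3 °C

M c_p dT/dt = −UA(T − T_amb).
dT/dt = (T_ss − T)/τ with T_ss = T_amb = 26.900 °C, τ = M c_p/UA = 1040·3.82/78.0 = 50.933 s.
Integrating: T(t) = T_ss + (T₀ − T_ss) e^(−t/τ).
T(104) = 26.900 + (49.300)·0.12978 = 33.298 °C.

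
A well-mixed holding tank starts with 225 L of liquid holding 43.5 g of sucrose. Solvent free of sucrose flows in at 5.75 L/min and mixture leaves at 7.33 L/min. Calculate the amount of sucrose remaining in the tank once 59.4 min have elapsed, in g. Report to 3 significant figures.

3.56 g

Total volume: dV/dt = Q_in − Q_out = -1.5800 L/min, so V(t) = 225 − 1.5800 t and V(59.4) = 131.15 L.
No sucrose enters, so dm/dt = −Q_out · (m/V).
dm/m = −Q_out dt/(V₀ − 1.5800 t); integrating gives ln(m/m₀) = −(Q_out/(Q_in−Q_out)) ln(V/V₀).
m = m₀ (V₀/V)^(Q_out/(Q_in−Q_out)) = 43.5 × (225/131.15)^(-4.6392) = 3.5559 g.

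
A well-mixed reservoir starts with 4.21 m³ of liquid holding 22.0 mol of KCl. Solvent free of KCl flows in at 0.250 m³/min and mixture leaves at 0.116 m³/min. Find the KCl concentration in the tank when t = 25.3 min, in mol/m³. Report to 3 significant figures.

1.74 mol/m³

Let m(t) be the amount of KCl. Volume: V(t) = V₀ + (Q_in − Q_out) t = 4.21 + 0.13400 t; V(25.3) = 7.6002 m³.
Species balance (pure solvent in): dm/dt = −Q_out · m/V(t).
dm/m = −Q_out dt/(V₀ + 0.13400 t); integrating gives ln(m/m₀) = −(Q_out/(Q_in−Q_out)) ln(V/V₀).
m = m₀ (V₀/V)^(Q_out/(Q_in−Q_out)) = 22.0 × (4.21/7.6002)^(0.86567) = 13.193 mol.
C = m/V = 13.193/7.6002 = 1.7359 mol/m³.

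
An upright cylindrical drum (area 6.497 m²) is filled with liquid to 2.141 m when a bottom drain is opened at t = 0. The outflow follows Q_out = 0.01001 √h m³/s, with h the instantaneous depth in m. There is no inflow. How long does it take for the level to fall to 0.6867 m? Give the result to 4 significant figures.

A dh/dt = −Q_out = −0.01001 √h.
Separate and integrate: 2(√h − √h₀) = −(0.01001/A) t.
t = 2A(√h₀ − √h)/0.01001 = 2·6.497·(√2.141 − √0.6867)/0.01001
  = 12.9940 × (1.46322 − 0.828674) / 0.01001 = 823.700 s.

823.7 s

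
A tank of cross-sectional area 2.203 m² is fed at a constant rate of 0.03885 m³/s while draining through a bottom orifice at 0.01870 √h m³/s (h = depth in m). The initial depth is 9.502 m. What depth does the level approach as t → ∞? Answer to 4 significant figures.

Level balance: A dh/dt = 0.03885 − 0.01870 √h. Setting dh/dt = 0:
Q_in = 0.01870 √h_ss ⇒ √h_ss = 0.03885/0.01870 = 2.07754.
h_ss = 2.07754² = 4.31617 m. (Since h₀ = 9.502 m > h_ss, the level will fall toward this value.)

4.316 m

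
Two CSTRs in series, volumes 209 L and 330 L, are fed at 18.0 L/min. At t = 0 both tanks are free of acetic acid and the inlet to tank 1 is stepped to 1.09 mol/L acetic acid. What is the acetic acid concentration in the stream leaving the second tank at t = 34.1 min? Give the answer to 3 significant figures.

0.727 mol/L

Time constants: τᵢ = Vᵢ/Q for each well-mixed tank.
τ₁ = 209/18.0 = 11.611 min; τ₂ = 330/18.0 = 18.333 min.
Tank 1: C₁ = C_in(1 − e^(−t/τ₁)). Tank 2 (τ₁ ≠ τ₂): C₂ = C_in[1 − (τ₁ e^(−t/τ₁) − τ₂ e^(−t/τ₂))/(τ₁ − τ₂)].
At t = 34.1: e^(−t/τ₁) = 0.053033, e^(−t/τ₂) = 0.15567.
C₂ = 1.09·[1 − (11.611·0.053033 − 18.333·0.15567)/(-6.7222)] = 1.09·0.66704 = 0.72707 mol/L.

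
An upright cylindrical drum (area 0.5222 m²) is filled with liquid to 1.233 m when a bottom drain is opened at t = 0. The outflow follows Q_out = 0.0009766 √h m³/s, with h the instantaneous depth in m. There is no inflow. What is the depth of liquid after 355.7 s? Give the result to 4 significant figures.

0.6050 m

Accumulation of liquid (constant cross-section A): A dh/dt = −0.0009766 √h.
This is separable: 2 d(√h)/dt = −0.0009766/A, so √h = √h₀ − (0.0009766/(2A)) t.
√h = √1.233 − 0.0009766·355.7/(2·0.5222) = 1.11041 − 0.332609 = 0.777797.
h = 0.777797² = 0.604967 m.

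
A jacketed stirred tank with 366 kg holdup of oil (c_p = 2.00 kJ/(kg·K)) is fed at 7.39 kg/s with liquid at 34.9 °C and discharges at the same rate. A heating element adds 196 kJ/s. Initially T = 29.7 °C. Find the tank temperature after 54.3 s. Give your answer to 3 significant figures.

M c_p dT/dt = ṁ c_p (T_in − T) + Q̇.
Rearrange: dT/dt = (T_ss − T)/τ with τ = M/ṁ = 49.526 s and T_ss = T_in + Q̇/(ṁ c_p) = 48.161 °C.
This is linear first-order; T(t) = T_ss + (T₀ − T_ss) e^(−t/τ).
T(54.3) = 48.161 + (-18.461)·e^(−54.3/49.526) = 48.161 + (-18.461)·0.33408 = 41.994 °C.

42.0 °C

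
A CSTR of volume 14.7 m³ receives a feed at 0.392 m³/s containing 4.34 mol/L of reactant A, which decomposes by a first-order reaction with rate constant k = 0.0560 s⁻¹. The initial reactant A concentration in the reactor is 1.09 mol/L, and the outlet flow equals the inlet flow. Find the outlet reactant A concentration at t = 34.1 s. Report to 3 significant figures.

1.38 mol/L

Accumulation = in − out − consumed: V dC/dt = Q C_in − Q C − k V C.
dC/dt = (Q/V) C_in − (Q/V + k) C; effective rate a = Q/V + k = 0.026667 + 0.0560 = 0.082667 s⁻¹.
C_ss = Q C_in/(Q + kV) = 1.4000 mol/L; C(t) = C_ss + (C₀ − C_ss) e^(−a t).
C(34.1) = 1.4000 + (-0.31000)·e^(−0.082667·34.1) = 1.4000 + (-0.31000)·0.059670 = 1.3815 mol/L.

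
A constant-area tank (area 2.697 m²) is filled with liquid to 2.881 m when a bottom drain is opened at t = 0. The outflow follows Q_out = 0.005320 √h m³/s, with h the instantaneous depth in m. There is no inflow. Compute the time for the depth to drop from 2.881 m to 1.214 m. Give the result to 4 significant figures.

A dh/dt = −Q_out = −0.005320 √h.
Separate and integrate: 2(√h − √h₀) = −(0.005320/A) t.
t = 2A(√h₀ − √h)/0.005320 = 2·2.697·(√2.881 − √1.214)/0.005320
  = 5.39400 × (1.69735 − 1.10182) / 0.005320 = 603.818 s.

603.8 s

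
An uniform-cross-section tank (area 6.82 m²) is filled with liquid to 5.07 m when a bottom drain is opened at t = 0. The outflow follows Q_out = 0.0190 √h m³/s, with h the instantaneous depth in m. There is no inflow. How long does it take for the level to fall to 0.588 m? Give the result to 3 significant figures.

1070 s

With no inflow, A dh/dt = −0.0190 √h.
Separate and integrate: 2(√h − √h₀) = −(0.0190/A) t.
t = 2A(√h₀ − √h)/0.0190 = 2·6.82·(√5.07 − √0.588)/0.0190
  = 13.640 × (2.2517 − 0.76681) / 0.0190 = 1066.0 s.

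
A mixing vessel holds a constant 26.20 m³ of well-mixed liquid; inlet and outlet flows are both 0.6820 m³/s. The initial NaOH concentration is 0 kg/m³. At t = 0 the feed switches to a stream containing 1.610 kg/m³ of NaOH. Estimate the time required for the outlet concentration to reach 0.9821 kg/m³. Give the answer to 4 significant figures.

36.17 s

Unsteady species balance (constant V, well mixed): V dC/dt = Q(C_in − C), so τ = V/Q = 38.4164 s.
C(t) = C_in + (C₀ − C_in) e^(−t/τ). Set C = 0.9821 and solve for t:
e^(−t/τ) = (C − C_in)/(C₀ − C_in) = (0.9821 − 1.610)/(0 − 1.610) = 0.390000
t = −τ ln(…) = 38.4164 × 0.941609 = 36.1732 s.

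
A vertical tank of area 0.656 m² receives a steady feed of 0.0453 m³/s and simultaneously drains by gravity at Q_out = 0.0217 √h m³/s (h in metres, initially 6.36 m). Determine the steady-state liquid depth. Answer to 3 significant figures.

Level balance: A dh/dt = 0.0453 − 0.0217 √h. Setting dh/dt = 0:
Q_in = 0.0217 √h_ss ⇒ √h_ss = 0.0453/0.0217 = 2.0876.
h_ss = 2.0876² = 4.3579 m. (Since h₀ = 6.36 m > h_ss, the level will fall toward this value.)

4.36 m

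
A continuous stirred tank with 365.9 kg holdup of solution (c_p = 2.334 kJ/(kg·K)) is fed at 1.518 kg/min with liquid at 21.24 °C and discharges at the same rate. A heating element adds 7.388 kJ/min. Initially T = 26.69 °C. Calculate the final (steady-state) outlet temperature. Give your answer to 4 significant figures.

M c_p dT/dt = ṁ c_p (T_in − T) + Q̇.
At steady state dT/dt = 0 ⇒ T_ss = T_in + Q̇/(ṁ c_p) = 21.24 + 7.388/(1.518·2.334) = 23.3252 °C.

23.33 °C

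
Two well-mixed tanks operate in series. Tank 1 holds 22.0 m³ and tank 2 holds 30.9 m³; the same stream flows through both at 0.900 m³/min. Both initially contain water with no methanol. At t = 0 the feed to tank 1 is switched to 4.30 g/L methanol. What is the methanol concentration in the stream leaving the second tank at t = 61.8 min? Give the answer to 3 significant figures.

Time constants: τᵢ = Vᵢ/Q for each well-mixed tank.
τ₁ = 22.0/0.900 = 24.444 min; τ₂ = 30.9/0.900 = 34.333 min.
Solving the cascade with C₁(0)=C₂(0)=0 gives C₂(t) = C_in[1 − (τ₁ e^(−t/τ₁) − τ₂ e^(−t/τ₂))/(τ₁ − τ₂)].
At t = 61.8: e^(−t/τ₁) = 0.079804, e^(−t/τ₂) = 0.16530.
C₂ = 4.30·[1 − (24.444·0.079804 − 34.333·0.16530)/(-9.8889)] = 4.30·0.62337 = 2.6805 g/L.

2.68 g/L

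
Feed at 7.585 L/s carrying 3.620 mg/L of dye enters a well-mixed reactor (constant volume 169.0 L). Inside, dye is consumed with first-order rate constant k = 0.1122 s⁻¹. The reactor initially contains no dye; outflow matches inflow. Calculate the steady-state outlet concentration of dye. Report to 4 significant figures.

Accumulation = in − out − consumed: V dC/dt = Q C_in − Q C − k V C.
At steady state: 0 = Q C_in − (Q + kV) C_ss, so C_ss = Q C_in/(Q + kV).
C_ss = 7.585·3.620/(7.585 + 0.1122·169.0) = 27.4577/26.5468 = 1.03431 mg/L.

1.034 mg/L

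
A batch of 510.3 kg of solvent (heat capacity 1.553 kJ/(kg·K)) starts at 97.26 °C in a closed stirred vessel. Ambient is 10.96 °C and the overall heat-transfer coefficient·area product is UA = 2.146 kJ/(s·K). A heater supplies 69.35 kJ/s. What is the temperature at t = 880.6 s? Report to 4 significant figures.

48.25 °C

Unsteady energy balance on the tank contents: M c_p dT/dt = −UA(T − T_amb) + Q̇.
dT/dt = (T_ss − T)/τ with T_ss = T_amb + Q̇/UA = 10.96 + 69.35/2.146 = 43.2759 °C, τ = M c_p/UA = 510.3·1.553/2.146 = 369.290 s.
This is linear first-order; T(t) = T_ss + (T₀ − T_ss) e^(−t/τ).
T(880.6) = 43.2759 + (53.9841)·0.0921279 = 48.2494 °C.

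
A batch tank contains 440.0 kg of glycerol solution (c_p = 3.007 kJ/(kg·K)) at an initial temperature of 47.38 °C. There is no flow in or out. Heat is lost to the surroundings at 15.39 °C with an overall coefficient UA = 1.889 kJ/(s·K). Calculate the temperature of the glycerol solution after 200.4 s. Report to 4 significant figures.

Lumped-capacitance energy balance: M c_p dT/dt = UA(T_amb − T).
dT/dt = (T_ss − T)/τ with T_ss = T_amb = 15.3900 °C, τ = M c_p/UA = 440.0·3.007/1.889 = 700.413 s.
Integrating: T(t) = T_ss + (T₀ − T_ss) e^(−t/τ).
T(200.4) = 15.3900 + (31.9900)·0.751175 = 39.4201 °C.

39.42 °C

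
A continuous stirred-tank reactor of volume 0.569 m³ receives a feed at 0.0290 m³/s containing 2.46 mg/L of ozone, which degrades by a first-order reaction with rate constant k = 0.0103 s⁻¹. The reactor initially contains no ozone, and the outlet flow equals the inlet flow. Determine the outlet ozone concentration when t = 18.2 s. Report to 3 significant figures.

Accumulation = in − out − consumed: V dC/dt = Q C_in − Q C − k V C.
This is linear with rate a = Q/V + k = 0.061267 s⁻¹.
C_ss = Q C_in/(Q + kV) = 2.0464 mg/L; C(t) = C_ss + (C₀ − C_ss) e^(−a t).
C(18.2) = 2.0464 + (-2.0464)·e^(−0.061267·18.2) = 2.0464 + (-2.0464)·0.32790 = 1.3754 mg/L.

1.38 mg/L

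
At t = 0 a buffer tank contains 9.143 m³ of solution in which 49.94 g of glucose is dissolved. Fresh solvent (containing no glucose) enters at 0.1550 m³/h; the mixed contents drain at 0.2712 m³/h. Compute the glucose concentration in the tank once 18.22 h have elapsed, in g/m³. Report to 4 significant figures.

3.844 g/m³

Total volume: dV/dt = Q_in − Q_out = -0.116200 m³/h, so V(t) = 9.143 − 0.116200 t and V(18.22) = 7.02584 m³.
No glucose enters, so dm/dt = −Q_out · (m/V).
dm/m = −Q_out dt/(V₀ − 0.116200 t); integrating gives ln(m/m₀) = −(Q_out/(Q_in−Q_out)) ln(V/V₀).
m = m₀ (V₀/V)^(Q_out/(Q_in−Q_out)) = 49.94 × (9.143/7.02584)^(-2.33391) = 27.0067 g.
C = m/V = 27.0067/7.02584 = 3.84391 g/m³.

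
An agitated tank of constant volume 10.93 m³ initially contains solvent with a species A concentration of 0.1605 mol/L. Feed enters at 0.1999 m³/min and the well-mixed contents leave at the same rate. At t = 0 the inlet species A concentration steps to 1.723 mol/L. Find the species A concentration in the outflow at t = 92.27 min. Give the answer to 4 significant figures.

Mass balance on the solute (V constant): V dC/dt = Q(C_in − C).
Time constant τ = V/Q = 10.93/0.1999 = 54.6773 min.
This is linear first-order; C(t) = C_in + (C₀ − C_in) e^(−t/τ).
C(92.27) = 1.723 + (0.1605 − 1.723)·e^(−92.27/54.6773) = 1.723 + (-1.56250)·0.184975 = 1.43398 mol/L.

1.434 mol/L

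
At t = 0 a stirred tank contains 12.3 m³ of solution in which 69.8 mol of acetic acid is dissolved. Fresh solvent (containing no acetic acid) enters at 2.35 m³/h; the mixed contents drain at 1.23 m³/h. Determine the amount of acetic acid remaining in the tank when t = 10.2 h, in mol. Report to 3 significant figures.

Total volume: dV/dt = Q_in − Q_out = 1.1200 m³/h, so V(t) = 12.3 + 1.1200 t and V(10.2) = 23.724 m³.
Solute balance: dm/dt = 0 − Q_out C = −Q_out m/V(t).
Separate: dm/m = −Q_out dt/V(t) ⇒ ln(m/m₀) = −(Q_out/(Q_in−Q_out)) ln(V/V₀).
m = m₀ (V₀/V)^(Q_out/(Q_in−Q_out)) = 69.8 × (12.3/23.724)^(1.0982) = 33.928 mol.

33.9 mol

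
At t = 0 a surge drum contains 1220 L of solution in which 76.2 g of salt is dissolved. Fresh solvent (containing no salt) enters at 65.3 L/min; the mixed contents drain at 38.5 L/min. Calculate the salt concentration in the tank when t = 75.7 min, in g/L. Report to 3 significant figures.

0.00574 g/L

Let m(t) be the amount of salt. Volume: V(t) = V₀ + (Q_in − Q_out) t = 1220 + 26.800 t; V(75.7) = 3248.8 L.
Species balance (pure solvent in): dm/dt = −Q_out · m/V(t).
dm/m = −Q_out dt/(V₀ + 26.800 t); integrating gives ln(m/m₀) = −(Q_out/(Q_in−Q_out)) ln(V/V₀).
m = m₀ (V₀/V)^(Q_out/(Q_in−Q_out)) = 76.2 × (1220/3248.8)^(1.4366) = 18.659 g.
C = m/V = 18.659/3248.8 = 0.0057436 g/L.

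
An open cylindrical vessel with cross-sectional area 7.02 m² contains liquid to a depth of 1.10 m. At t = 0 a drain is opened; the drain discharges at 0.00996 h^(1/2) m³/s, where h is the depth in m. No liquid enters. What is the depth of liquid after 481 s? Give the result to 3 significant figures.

Unsteady balance on liquid volume: A dh/dt = −0.00996 √h.
Separate and integrate: 2(√h − √h₀) = −(0.00996/A) t.
√h = √1.10 − 0.00996·481/(2·7.02) = 1.0488 − 0.34122 = 0.70759.
h = 0.70759² = 0.50068 m.

0.501 m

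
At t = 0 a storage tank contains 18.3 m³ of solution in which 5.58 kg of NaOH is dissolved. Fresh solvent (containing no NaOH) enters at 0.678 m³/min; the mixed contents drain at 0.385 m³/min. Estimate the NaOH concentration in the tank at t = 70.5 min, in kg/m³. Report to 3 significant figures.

Let m(t) be the amount of NaOH. Volume: V(t) = V₀ + (Q_in − Q_out) t = 18.3 + 0.29300 t; V(70.5) = 38.957 m³.
No NaOH enters, so dm/dt = −Q_out · (m/V).
dm/m = −Q_out dt/(V₀ + 0.29300 t); integrating gives ln(m/m₀) = −(Q_out/(Q_in−Q_out)) ln(V/V₀).
m = m₀ (V₀/V)^(Q_out/(Q_in−Q_out)) = 5.58 × (18.3/38.957)^(1.3140) = 2.0676 kg.
C = m/V = 2.0676/38.957 = 0.053076 kg/m³.

0.0531 kg/m³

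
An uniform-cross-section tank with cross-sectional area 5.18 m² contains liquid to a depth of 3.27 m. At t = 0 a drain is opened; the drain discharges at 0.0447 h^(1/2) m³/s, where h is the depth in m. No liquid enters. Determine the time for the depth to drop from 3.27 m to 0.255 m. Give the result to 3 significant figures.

302 s

With no inflow, A dh/dt = −0.0447 √h.
This is separable: 2 d(√h)/dt = −0.0447/A, so √h = √h₀ − (0.0447/(2A)) t.
t = 2A(√h₀ − √h)/0.0447 = 2·5.18·(√3.27 − √0.255)/0.0447
  = 10.360 × (1.8083 − 0.50498) / 0.0447 = 302.07 s.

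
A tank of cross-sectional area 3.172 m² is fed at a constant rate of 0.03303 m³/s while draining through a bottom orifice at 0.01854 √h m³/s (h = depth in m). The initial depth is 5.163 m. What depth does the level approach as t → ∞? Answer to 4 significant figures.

Level balance: A dh/dt = 0.03303 − 0.01854 √h. Setting dh/dt = 0:
Q_in = 0.01854 √h_ss ⇒ √h_ss = 0.03303/0.01854 = 1.78155.
h_ss = 1.78155² = 3.17393 m. (Since h₀ = 5.163 m > h_ss, the level will fall toward this value.)

3.174 m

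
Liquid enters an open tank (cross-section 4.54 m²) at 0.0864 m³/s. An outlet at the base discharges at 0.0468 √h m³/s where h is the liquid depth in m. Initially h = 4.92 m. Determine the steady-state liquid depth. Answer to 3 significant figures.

3.41 m

A dh/dt = Q_in − 0.0468 √h. Steady state requires inflow = outflow:
Q_in = 0.0468 √h_ss ⇒ √h_ss = 0.0864/0.0468 = 1.8462.
h_ss = 1.8462² = 3.4083 m. (Since h₀ = 4.92 m > h_ss, the level will fall toward this value.)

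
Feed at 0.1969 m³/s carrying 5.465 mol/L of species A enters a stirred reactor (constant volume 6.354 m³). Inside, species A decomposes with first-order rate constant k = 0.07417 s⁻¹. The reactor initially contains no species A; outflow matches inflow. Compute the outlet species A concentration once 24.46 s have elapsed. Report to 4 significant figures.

1.487 mol/L

V dC/dt = Q(C_in − C) − k V C.
This is linear with rate a = Q/V + k = 0.105158 s⁻¹.
C_ss = Q C_in/(Q + kV) = 1.61044 mol/L; C(t) = C_ss + (C₀ − C_ss) e^(−a t).
C(24.46) = 1.61044 + (-1.61044)·e^(−0.105158·24.46) = 1.61044 + (-1.61044)·0.0763694 = 1.48745 mol/L.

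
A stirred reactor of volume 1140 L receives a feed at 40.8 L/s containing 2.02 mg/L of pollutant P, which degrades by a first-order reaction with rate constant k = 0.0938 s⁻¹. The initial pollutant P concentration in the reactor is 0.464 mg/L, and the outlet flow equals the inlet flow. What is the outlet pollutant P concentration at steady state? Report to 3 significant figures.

Accumulation = in − out − consumed: V dC/dt = Q C_in − Q C − k V C.
Steady state (dC/dt = 0): C_ss = Q C_in/(Q + kV) = C_in/(1 + kV/Q).
C_ss = 40.8·2.02/(40.8 + 0.0938·1140) = 82.416/147.73 = 0.55788 mg/L.

0.558 mg/L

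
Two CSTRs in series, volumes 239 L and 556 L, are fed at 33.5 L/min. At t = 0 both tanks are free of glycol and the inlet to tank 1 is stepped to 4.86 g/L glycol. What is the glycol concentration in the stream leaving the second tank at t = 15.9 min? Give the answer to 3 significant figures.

1.98 g/L

Time constants: τᵢ = Vᵢ/Q for each well-mixed tank.
τ₁ = 239/33.5 = 7.1343 min; τ₂ = 556/33.5 = 16.597 min.
Solving the cascade with C₁(0)=C₂(0)=0 gives C₂(t) = C_in[1 − (τ₁ e^(−t/τ₁) − τ₂ e^(−t/τ₂))/(τ₁ − τ₂)].
At t = 15.9: e^(−t/τ₁) = 0.10767, e^(−t/τ₂) = 0.38366.
C₂ = 4.86·[1 − (7.1343·0.10767 − 16.597·0.38366)/(-9.4627)] = 4.86·0.40826 = 1.9842 g/L.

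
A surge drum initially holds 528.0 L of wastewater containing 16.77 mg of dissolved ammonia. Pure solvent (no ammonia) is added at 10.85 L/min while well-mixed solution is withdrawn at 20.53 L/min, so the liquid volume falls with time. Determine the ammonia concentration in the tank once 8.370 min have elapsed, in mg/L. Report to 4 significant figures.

0.02635 mg/L

Total volume: dV/dt = Q_in − Q_out = -9.68000 L/min, so V(t) = 528.0 − 9.68000 t and V(8.370) = 446.978 L.
No ammonia enters, so dm/dt = −Q_out · (m/V).
Separate: dm/m = −Q_out dt/V(t) ⇒ ln(m/m₀) = −(Q_out/(Q_in−Q_out)) ln(V/V₀).
m = m₀ (V₀/V)^(Q_out/(Q_in−Q_out)) = 16.77 × (528.0/446.978)^(-2.12087) = 11.7786 mg.
C = m/V = 11.7786/446.978 = 0.0263516 mg/L.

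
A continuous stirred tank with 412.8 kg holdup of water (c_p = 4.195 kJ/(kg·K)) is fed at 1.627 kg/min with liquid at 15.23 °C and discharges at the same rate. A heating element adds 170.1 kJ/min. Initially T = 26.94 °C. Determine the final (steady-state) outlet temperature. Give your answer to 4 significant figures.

40.15 °C

First-law balance (no shaft work): M c_p dT/dt = ṁ c_p (T_in − T) + 170.1.
At steady state dT/dt = 0 ⇒ T_ss = T_in + Q̇/(ṁ c_p) = 15.23 + 170.1/(1.627·4.195) = 40.1521 °C.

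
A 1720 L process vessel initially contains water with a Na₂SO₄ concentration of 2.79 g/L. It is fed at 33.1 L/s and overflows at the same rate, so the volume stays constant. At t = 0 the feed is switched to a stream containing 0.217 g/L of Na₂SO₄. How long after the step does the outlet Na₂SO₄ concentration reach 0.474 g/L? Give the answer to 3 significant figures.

Species balance: V dC/dt = Q(C_in − C) ⇒ τ = V/Q = 51.964 s.
C(t) = C_in + (C₀ − C_in) e^(−t/τ). Set C = 0.474 and solve for t:
e^(−t/τ) = (C − C_in)/(C₀ − C_in) = (0.474 − 0.217)/(2.79 − 0.217) = 0.099883
t = −τ ln(…) = 51.964 × 2.3038 = 119.71 s.

120 s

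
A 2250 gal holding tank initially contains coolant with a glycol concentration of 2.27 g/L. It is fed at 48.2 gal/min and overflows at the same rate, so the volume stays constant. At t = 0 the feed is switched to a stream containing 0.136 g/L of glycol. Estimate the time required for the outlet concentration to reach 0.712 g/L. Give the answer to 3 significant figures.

61.1 min

Mass balance on the solute (V constant): V dC/dt = Q(C_in − C), so τ = V/Q = 46.680 min.
C(t) = C_in + (C₀ − C_in) e^(−t/τ). Set C = 0.712 and solve for t:
e^(−t/τ) = (C − C_in)/(C₀ − C_in) = (0.712 − 0.136)/(2.27 − 0.136) = 0.26992
t = −τ ln(…) = 46.680 × 1.3096 = 61.135 min.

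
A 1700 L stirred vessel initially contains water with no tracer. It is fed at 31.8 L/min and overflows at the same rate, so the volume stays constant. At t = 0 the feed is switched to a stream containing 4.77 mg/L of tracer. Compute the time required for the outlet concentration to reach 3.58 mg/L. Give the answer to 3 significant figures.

74.2 min

Species balance: V dC/dt = Q(C_in − C) ⇒ τ = V/Q = 53.459 min.
C(t) = C_in + (C₀ − C_in) e^(−t/τ). Set C = 3.58 and solve for t:
e^(−t/τ) = (C − C_in)/(C₀ − C_in) = (3.58 − 4.77)/(0 − 4.77) = 0.24948
t = −τ ln(…) = 53.459 × 1.3884 = 74.222 min.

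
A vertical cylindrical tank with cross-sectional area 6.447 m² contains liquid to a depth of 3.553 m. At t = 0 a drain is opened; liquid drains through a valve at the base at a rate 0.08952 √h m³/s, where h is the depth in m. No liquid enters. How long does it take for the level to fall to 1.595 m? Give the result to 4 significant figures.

With no inflow, A dh/dt = −0.08952 √h.
∫ h^(−1/2) dh = −(0.08952/A) ∫ dt, giving 2√h = 2√h₀ − (0.08952/A) t.
t = 2A(√h₀ − √h)/0.08952 = 2·6.447·(√3.553 − √1.595)/0.08952
  = 12.8940 × (1.88494 − 1.26293) / 0.08952 = 89.5907 s.

89.59 s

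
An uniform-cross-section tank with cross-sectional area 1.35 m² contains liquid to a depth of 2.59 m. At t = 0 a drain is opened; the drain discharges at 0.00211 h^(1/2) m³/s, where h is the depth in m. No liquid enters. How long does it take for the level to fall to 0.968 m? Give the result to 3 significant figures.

800 s

Accumulation of liquid (constant cross-section A): A dh/dt = −0.00211 √h.
Separate and integrate: 2(√h − √h₀) = −(0.00211/A) t.
t = 2A(√h₀ − √h)/0.00211 = 2·1.35·(√2.59 − √0.968)/0.00211
  = 2.7000 × (1.6093 − 0.98387) / 0.00211 = 800.37 s.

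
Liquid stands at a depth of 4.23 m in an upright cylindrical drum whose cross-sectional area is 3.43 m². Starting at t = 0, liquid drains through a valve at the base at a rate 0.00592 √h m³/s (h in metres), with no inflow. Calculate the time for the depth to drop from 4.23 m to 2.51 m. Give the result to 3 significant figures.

Volume balance on the tank: A dh/dt = −0.00592 √h.
∫ h^(−1/2) dh = −(0.00592/A) ∫ dt, giving 2√h = 2√h₀ − (0.00592/A) t.
t = 2A(√h₀ − √h)/0.00592 = 2·3.43·(√4.23 − √2.51)/0.00592
  = 6.8600 × (2.0567 − 1.5843) / 0.00592 = 547.41 s.

547 s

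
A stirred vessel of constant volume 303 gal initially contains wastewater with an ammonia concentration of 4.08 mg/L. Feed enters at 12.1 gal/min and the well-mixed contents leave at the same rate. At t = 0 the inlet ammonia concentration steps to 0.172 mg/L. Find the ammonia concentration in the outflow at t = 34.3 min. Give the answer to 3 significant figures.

Species balance on the tank: V dC/dt = Q(C_in − C).
So dC/dt = (C_in − C)/τ with τ = V/Q = 303/12.1 = 25.041 min.
Integrating: C(t) = C_in + (C₀ − C_in) e^(−t/τ).
C(34.3) = 0.172 + (4.08 − 0.172)·e^(−34.3/25.041) = 0.172 + (3.9080)·0.25417 = 1.1653 mg/L.

1.17 mg/L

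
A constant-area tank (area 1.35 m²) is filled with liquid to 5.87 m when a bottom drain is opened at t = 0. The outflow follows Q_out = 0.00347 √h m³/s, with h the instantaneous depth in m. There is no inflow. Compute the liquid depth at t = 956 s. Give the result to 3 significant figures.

1.43 m

Mass balance (ρ constant): A dh/dt = −0.00347 √h.
This is separable: 2 d(√h)/dt = −0.00347/A, so √h = √h₀ − (0.00347/(2A)) t.
√h = √5.87 − 0.00347·956/(2·1.35) = 2.4228 − 1.2286 = 1.1942.
h = 1.1942² = 1.4260 m.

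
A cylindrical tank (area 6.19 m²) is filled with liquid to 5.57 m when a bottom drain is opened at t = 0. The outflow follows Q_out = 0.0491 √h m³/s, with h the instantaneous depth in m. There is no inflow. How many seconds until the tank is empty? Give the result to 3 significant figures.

595 s

Mass balance (ρ constant): A dh/dt = −0.0491 √h.
This is separable: 2 d(√h)/dt = −0.0491/A, so √h = √h₀ − (0.0491/(2A)) t.
Set h = 0: 2√h₀ = (0.0491/A) t_empty ⇒ t_empty = 2A√h₀/0.0491.
t_empty = 2·6.19·√5.57/0.0491 = 12.380·2.3601/0.0491 = 595.07 s.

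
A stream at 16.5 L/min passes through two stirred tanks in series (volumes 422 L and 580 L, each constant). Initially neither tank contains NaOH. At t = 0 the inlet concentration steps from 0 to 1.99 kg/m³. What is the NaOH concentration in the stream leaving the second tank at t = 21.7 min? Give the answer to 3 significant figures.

0.325 kg/m³

Time constants: τᵢ = Vᵢ/Q for each well-mixed tank.
τ₁ = 422/16.5 = 25.576 min; τ₂ = 580/16.5 = 35.152 min.
Solving the cascade with C₁(0)=C₂(0)=0 gives C₂(t) = C_in[1 − (τ₁ e^(−t/τ₁) − τ₂ e^(−t/τ₂))/(τ₁ − τ₂)].
At t = 21.7: e^(−t/τ₁) = 0.42807, e^(−t/τ₂) = 0.53938.
C₂ = 1.99·[1 − (25.576·0.42807 − 35.152·0.53938)/(-9.5758)] = 1.99·0.16332 = 0.32501 kg/m³.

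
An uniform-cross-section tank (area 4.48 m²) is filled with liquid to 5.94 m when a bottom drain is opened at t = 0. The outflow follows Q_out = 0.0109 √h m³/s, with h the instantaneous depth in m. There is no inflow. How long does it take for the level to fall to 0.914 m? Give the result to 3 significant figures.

A dh/dt = −Q_out = −0.0109 √h.
∫ h^(−1/2) dh = −(0.0109/A) ∫ dt, giving 2√h = 2√h₀ − (0.0109/A) t.
t = 2A(√h₀ − √h)/0.0109 = 2·4.48·(√5.94 − √0.914)/0.0109
  = 8.9600 × (2.4372 − 0.95603) / 0.0109 = 1217.6 s.

1220 s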